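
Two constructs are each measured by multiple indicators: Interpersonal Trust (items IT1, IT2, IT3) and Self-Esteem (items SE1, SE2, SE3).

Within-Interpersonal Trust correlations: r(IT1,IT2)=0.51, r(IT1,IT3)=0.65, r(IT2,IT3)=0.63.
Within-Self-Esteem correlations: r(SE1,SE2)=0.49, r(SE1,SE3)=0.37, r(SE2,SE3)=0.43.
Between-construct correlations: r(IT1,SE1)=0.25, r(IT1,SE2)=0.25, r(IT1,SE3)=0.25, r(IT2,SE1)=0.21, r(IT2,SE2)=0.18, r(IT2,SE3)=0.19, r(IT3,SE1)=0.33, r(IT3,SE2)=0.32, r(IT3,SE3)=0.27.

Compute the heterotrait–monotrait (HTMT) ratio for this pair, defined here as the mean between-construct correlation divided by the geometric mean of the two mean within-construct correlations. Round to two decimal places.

Between-construct mean = 2.25/9 = 0.2500.
Mean within-IT = 1.79/3 = 0.5967; mean within-SE = 1.29/3 = 0.4300.
Geometric mean = √(0.5967 × 0.4300) = 0.5065.
HTMT = 0.2500 / 0.5065 = 0.49.

0.49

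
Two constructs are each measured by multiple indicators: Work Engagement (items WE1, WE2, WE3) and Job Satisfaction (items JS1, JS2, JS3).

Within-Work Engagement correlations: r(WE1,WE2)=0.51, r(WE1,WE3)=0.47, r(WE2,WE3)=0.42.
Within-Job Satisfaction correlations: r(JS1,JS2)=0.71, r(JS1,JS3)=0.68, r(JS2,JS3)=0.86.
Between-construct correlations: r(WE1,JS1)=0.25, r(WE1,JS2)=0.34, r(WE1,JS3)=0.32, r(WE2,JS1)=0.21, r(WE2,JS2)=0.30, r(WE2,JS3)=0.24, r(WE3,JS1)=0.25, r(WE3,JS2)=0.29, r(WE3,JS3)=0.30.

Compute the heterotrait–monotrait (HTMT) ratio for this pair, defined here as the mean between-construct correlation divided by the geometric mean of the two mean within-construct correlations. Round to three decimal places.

Mean between = 2.50/9 = 0.2778.
Mean within-WE = 1.40/3 = 0.4667; mean within-JS = 2.25/3 = 0.7500.
Geometric mean = √(0.4667 × 0.7500) = 0.5916.
HTMT = 0.2778 / 0.5916 = 0.470.

0.470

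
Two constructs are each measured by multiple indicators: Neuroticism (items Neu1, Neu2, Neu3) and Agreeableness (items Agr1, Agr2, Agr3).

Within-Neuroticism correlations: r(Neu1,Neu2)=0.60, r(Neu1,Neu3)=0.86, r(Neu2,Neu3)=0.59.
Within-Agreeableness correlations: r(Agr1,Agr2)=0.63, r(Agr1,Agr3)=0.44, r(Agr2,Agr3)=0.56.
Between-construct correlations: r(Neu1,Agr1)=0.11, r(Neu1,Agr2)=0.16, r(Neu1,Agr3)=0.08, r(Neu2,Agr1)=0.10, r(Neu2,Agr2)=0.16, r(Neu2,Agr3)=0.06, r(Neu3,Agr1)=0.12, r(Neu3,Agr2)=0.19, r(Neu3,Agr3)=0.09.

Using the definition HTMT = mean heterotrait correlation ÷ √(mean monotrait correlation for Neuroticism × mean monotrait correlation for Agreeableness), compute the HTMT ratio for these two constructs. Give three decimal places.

Mean heterotrait r = 1.07/9 = 0.1189.
Mean within-Neu = 2.05/3 = 0.6833; mean within-Agr = 1.63/3 = 0.5433.
Geometric mean = √(0.6833 × 0.5433) = 0.6093.
HTMT = 0.1189 / 0.6093 = 0.195.

0.195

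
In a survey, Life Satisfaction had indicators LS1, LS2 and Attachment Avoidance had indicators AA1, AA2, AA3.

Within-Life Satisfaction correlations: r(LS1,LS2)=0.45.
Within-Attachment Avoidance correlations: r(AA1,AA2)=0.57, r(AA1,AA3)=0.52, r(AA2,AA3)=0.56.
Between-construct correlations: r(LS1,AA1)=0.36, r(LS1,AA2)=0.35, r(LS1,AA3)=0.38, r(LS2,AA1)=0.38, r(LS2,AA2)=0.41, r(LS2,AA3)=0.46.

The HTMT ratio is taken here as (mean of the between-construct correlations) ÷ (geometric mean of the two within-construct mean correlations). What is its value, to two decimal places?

0.78

Mean heterotrait r = 2.34/6 = 0.3900.
Mean within-LS = 0.45/1 = 0.4500; mean within-AA = 1.65/3 = 0.5500.
Geometric mean = √(0.4500 × 0.5500) = 0.4975.
HTMT = 0.3900 / 0.4975 = 0.78.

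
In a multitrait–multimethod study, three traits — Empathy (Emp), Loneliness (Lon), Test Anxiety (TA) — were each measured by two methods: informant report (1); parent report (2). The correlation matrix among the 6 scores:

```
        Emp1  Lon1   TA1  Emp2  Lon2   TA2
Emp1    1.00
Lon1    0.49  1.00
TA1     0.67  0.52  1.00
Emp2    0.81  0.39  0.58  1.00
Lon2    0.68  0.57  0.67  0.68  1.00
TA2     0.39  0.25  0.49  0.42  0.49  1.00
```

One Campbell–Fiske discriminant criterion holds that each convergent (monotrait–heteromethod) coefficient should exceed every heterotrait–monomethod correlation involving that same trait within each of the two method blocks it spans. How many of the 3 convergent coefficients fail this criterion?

2

Each convergent coefficient versus the relevant comparison correlations:
Emp (methods 1·2): 0.81 vs {0.49, 0.68, 0.67, 0.42} → pass.
Lon (methods 1·2): 0.57 vs {0.49, 0.68, 0.52, 0.49} → fail.
TA (methods 1·2): 0.49 vs {0.67, 0.42, 0.52, 0.49} → fail.
2 of 3 fail.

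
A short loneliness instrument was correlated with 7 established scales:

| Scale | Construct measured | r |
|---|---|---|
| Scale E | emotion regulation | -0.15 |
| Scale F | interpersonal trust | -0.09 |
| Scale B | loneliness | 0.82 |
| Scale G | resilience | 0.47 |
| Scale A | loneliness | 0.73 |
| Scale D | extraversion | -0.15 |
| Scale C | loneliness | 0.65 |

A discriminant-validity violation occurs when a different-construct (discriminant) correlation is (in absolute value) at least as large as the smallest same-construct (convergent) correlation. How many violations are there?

Convergent (same construct = loneliness): Scale B, Scale A, Scale C.
Smallest convergent = 0.65. Discriminant |r|: 0.15, 0.09, 0.47, 0.15; count ≥ 0.65 → 0.

0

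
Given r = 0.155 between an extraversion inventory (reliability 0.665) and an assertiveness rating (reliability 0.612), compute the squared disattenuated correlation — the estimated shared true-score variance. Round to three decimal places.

Disattenuated r = 0.155 / √(0.665 × 0.612) = 0.155 / 0.6379 = 0.2430.
Shared true-score variance = 0.2430² = 0.0590 ≈ 0.059.

0.059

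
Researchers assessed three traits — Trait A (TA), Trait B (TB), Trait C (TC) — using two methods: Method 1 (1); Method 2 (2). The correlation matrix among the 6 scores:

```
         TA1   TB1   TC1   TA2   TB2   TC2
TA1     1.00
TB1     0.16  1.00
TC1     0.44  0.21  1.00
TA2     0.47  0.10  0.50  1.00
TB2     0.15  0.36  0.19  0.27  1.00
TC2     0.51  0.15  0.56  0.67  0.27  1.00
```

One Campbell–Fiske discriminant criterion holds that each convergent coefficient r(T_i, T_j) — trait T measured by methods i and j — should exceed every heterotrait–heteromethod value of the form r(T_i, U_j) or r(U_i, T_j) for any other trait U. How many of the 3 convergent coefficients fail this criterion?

1

Checking each validity diagonal entry against its comparison values:
TA (methods 1·2): 0.47 vs {0.15, 0.10, 0.51, 0.50} → fail.
TB (methods 1·2): 0.36 vs {0.10, 0.15, 0.15, 0.19} → pass.
TC (methods 1·2): 0.56 vs {0.50, 0.51, 0.19, 0.15} → pass.
1 of 3 fail.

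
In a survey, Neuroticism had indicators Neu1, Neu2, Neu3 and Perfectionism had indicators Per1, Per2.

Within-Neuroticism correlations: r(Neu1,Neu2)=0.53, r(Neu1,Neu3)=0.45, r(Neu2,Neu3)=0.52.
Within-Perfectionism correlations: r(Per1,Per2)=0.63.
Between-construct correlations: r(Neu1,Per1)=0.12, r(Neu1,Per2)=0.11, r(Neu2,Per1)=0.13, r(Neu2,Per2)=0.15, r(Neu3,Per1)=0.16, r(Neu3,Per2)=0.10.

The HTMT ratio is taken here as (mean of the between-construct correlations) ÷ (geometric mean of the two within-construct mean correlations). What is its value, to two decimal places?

0.23

Mean between = 0.77/6 = 0.1283.
Mean within-Neu = 1.50/3 = 0.5000; mean within-Per = 0.63/1 = 0.6300.
Geometric mean = √(0.5000 × 0.6300) = 0.5612.
HTMT = 0.1283 / 0.5612 = 0.23.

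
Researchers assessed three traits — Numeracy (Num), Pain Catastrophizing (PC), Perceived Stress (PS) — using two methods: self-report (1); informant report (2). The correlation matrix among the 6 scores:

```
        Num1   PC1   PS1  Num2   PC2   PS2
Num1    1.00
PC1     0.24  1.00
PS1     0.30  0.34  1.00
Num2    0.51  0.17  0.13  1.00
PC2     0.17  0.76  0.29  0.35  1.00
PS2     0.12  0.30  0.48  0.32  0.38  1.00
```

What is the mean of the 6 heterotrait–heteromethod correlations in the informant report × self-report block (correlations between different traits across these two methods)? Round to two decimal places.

0.20

HTHM values (method 2 × method 1): 0.17, 0.13, 0.17, 0.29, 0.12, 0.30; mean = 1.18/6 = 0.20.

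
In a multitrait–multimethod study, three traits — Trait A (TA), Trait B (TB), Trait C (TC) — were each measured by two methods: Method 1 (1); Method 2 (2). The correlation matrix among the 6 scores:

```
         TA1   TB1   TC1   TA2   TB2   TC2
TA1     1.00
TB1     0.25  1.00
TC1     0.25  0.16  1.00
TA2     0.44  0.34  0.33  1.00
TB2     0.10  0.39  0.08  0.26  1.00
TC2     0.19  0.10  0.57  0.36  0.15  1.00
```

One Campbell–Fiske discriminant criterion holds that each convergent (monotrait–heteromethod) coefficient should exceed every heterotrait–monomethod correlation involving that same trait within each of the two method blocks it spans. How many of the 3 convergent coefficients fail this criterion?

0

Each convergent coefficient versus the relevant comparison correlations:
TA (methods 1·2): 0.44 vs {0.25, 0.26, 0.25, 0.36} → pass.
TB (methods 1·2): 0.39 vs {0.25, 0.26, 0.16, 0.15} → pass.
TC (methods 1·2): 0.57 vs {0.25, 0.36, 0.16, 0.15} → pass.
0 of 3 fail.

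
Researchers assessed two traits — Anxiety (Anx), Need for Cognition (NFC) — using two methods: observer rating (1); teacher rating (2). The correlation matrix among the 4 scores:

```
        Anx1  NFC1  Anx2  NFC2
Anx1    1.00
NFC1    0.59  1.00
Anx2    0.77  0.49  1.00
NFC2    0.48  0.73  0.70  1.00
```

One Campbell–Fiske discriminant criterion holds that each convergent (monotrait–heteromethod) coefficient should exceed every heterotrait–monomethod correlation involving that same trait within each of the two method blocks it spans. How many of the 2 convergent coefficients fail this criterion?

Checking each validity diagonal entry against its comparison values:
Anx (methods 1·2): 0.77 vs {0.59, 0.70} → pass.
NFC (methods 1·2): 0.73 vs {0.59, 0.70} → pass.
0 of 2 fail.

0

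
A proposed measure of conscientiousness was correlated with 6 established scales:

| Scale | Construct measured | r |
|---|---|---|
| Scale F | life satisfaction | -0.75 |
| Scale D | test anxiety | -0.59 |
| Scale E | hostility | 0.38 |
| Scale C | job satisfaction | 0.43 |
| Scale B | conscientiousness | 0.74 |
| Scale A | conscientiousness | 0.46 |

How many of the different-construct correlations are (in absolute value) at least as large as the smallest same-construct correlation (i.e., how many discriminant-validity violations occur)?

2

Convergent (same construct = conscientiousness): Scale B, Scale A.
Smallest convergent = 0.46. Discriminant |r|: 0.75, 0.59, 0.38, 0.43; count ≥ 0.46 → 2.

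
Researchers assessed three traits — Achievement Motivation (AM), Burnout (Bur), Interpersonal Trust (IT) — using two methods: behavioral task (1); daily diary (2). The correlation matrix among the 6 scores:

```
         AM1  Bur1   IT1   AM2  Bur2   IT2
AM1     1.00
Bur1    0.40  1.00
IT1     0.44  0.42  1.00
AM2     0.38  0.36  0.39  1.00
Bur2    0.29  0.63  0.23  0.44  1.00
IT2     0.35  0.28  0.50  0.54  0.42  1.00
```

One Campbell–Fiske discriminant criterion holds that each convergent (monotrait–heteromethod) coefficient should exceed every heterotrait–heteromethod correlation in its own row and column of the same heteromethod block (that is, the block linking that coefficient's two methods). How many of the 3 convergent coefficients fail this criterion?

1

Each convergent coefficient versus the relevant comparison correlations:
AM (methods 1·2): 0.38 vs {0.29, 0.36, 0.35, 0.39} → fail.
Bur (methods 1·2): 0.63 vs {0.36, 0.29, 0.28, 0.23} → pass.
IT (methods 1·2): 0.50 vs {0.39, 0.35, 0.23, 0.28} → pass.
1 of 3 fail.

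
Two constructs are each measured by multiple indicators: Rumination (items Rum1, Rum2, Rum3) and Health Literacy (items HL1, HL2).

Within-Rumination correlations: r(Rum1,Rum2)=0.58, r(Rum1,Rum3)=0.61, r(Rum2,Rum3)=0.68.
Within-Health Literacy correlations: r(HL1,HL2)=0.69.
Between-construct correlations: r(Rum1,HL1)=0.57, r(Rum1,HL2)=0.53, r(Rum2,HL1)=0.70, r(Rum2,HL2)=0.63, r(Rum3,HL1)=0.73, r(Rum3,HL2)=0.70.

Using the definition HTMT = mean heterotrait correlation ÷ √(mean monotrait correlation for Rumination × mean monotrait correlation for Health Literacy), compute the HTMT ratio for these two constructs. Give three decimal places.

0.981

Mean between = 3.86/6 = 0.6433.
Mean within-Rum = 1.87/3 = 0.6233; mean within-HL = 0.69/1 = 0.6900.
Geometric mean = √(0.6233 × 0.6900) = 0.6558.
HTMT = 0.6433 / 0.6558 = 0.981.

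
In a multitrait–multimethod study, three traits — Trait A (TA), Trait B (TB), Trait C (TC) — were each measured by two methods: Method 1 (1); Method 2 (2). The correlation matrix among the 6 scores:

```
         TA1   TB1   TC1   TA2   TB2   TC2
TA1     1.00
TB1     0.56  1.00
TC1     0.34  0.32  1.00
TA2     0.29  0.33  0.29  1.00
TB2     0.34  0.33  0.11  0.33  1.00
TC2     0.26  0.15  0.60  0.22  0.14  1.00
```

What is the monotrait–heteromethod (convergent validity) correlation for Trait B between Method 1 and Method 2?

Same trait (TB), different methods: r(TB1, TB2) = 0.33.

0.33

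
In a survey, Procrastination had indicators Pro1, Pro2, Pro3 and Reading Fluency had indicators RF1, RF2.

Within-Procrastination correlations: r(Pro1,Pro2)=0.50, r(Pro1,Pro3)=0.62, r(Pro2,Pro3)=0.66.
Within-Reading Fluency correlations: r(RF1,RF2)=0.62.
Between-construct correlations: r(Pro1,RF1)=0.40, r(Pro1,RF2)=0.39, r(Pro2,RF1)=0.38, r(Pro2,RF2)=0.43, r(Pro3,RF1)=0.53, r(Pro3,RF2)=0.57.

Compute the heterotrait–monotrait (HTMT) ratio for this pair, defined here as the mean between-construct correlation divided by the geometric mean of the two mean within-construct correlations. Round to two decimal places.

0.74

Mean heterotrait r = 2.70/6 = 0.4500.
Mean within-Pro = 1.78/3 = 0.5933; mean within-RF = 0.62/1 = 0.6200.
Geometric mean = √(0.5933 × 0.6200) = 0.6065.
HTMT = 0.4500 / 0.6065 = 0.74.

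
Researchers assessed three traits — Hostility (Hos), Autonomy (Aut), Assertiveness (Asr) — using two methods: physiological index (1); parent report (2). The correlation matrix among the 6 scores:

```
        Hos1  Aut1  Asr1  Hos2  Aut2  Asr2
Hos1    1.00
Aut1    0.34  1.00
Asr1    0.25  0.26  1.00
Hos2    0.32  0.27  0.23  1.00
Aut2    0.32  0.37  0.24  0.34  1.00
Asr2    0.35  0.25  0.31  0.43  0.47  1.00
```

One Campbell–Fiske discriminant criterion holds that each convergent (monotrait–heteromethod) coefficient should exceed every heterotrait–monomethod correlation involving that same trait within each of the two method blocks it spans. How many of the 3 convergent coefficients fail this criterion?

Checking each validity diagonal entry against its comparison values:
Hos (methods 1·2): 0.32 vs {0.34, 0.34, 0.25, 0.43} → fail.
Aut (methods 1·2): 0.37 vs {0.34, 0.34, 0.26, 0.47} → fail.
Asr (methods 1·2): 0.31 vs {0.25, 0.43, 0.26, 0.47} → fail.
3 of 3 fail.

3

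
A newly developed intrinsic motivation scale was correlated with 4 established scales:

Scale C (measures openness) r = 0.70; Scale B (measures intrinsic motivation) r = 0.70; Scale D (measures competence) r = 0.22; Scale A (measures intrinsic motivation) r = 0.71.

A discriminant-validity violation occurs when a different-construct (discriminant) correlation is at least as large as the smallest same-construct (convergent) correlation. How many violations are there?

Convergent (same construct = intrinsic motivation): Scale B, Scale A.
Smallest convergent = 0.70. Discriminant values: 0.70, 0.22; count ≥ 0.70 → 1.

1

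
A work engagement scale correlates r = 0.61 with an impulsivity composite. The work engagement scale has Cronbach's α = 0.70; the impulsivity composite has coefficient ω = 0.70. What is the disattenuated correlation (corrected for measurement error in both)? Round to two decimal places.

0.87

r_true = r_obs / √(r_xx · r_yy) = 0.61 / √(0.70 × 0.70) = 0.61 / √0.4900 = 0.61 / 0.7000 ≈ 0.87.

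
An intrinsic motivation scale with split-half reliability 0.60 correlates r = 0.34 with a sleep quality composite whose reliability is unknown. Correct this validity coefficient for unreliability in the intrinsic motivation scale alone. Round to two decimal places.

Single correction: r_c = r_obs / √r_xx = 0.34 / √0.60 = 0.34 / 0.7746 ≈ 0.44.

0.44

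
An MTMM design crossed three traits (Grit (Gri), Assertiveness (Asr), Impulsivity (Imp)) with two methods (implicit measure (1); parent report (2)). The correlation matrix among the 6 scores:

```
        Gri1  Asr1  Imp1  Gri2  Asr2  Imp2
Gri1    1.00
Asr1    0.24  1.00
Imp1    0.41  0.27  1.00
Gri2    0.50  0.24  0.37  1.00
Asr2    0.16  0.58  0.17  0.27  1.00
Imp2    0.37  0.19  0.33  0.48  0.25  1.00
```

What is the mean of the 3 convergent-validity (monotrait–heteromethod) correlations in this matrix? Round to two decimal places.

0.47

Convergent values: 0.50, 0.58, 0.33; mean = 1.41/3 = 0.47.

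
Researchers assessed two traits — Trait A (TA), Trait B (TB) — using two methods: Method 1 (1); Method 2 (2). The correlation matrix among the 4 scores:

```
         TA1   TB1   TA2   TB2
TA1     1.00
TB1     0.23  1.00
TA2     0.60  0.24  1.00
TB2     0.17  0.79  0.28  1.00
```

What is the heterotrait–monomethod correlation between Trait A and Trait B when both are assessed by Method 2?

Different traits, same method: r(TA2, TB2) = 0.28.

0.28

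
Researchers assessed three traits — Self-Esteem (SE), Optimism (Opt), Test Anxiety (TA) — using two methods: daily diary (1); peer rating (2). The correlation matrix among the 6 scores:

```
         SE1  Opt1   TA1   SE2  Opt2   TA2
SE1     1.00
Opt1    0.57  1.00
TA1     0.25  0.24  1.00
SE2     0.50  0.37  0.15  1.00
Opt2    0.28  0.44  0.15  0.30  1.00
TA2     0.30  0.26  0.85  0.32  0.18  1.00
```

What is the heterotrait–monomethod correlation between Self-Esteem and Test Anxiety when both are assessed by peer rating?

Different traits, same method: r(SE2, TA2) = 0.32.

0.32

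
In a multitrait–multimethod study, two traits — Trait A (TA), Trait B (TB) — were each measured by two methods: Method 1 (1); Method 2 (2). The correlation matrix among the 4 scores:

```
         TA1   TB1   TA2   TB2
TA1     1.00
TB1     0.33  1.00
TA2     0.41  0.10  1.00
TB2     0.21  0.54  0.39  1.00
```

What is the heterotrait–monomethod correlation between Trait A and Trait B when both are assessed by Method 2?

Different traits, same method: r(TA2, TB2) = 0.39.

0.39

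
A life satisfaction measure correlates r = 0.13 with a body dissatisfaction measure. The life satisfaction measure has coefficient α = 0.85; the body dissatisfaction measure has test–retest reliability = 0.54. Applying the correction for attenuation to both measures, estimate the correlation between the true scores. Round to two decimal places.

0.19

r_true = r_obs / √(r_xx · r_yy) = 0.13 / √(0.85 × 0.54) = 0.13 / √0.4590 = 0.13 / 0.6775 ≈ 0.19.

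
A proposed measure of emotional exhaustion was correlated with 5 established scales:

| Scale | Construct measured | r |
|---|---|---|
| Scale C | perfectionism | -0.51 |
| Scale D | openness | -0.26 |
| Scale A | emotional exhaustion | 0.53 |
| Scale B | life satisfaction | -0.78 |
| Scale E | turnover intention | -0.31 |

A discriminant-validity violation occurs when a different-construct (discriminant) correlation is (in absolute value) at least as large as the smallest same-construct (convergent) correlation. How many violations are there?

1

Convergent (same construct = emotional exhaustion): Scale A.
Smallest convergent = 0.53. Discriminant |r|: 0.51, 0.26, 0.78, 0.31; count ≥ 0.53 → 1.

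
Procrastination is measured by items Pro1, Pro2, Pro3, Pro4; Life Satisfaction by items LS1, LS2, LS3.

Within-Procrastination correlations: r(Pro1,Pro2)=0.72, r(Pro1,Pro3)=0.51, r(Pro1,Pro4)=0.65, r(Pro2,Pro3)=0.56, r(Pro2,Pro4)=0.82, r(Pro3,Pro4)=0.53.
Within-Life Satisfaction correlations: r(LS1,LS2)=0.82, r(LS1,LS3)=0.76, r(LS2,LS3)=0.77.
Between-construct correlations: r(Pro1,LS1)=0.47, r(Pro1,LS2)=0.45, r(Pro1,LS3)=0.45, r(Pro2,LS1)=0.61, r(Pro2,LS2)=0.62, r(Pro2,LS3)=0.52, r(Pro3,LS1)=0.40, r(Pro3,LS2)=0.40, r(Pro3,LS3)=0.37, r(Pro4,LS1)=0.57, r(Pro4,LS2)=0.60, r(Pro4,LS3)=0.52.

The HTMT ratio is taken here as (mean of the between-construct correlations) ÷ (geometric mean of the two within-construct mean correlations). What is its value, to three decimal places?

Mean between = 5.98/12 = 0.4983.
Mean within-Pro = 3.79/6 = 0.6317; mean within-LS = 2.35/3 = 0.7833.
Geometric mean = √(0.6317 × 0.7833) = 0.7034.
HTMT = 0.4983 / 0.7034 = 0.708.

0.708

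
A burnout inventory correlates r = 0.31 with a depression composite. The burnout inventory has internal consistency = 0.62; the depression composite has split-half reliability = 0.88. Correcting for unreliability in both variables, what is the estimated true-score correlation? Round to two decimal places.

0.42

r_true = r_obs / √(r_xx · r_yy) = 0.31 / √(0.62 × 0.88) = 0.31 / √0.5456 = 0.31 / 0.7386 ≈ 0.42.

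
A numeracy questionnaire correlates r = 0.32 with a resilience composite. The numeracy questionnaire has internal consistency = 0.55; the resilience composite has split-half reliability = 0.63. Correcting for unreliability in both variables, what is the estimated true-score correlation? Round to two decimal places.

0.54

r_true = r_obs / √(r_xx · r_yy) = 0.32 / √(0.55 × 0.63) = 0.32 / √0.3465 = 0.32 / 0.5886 ≈ 0.54.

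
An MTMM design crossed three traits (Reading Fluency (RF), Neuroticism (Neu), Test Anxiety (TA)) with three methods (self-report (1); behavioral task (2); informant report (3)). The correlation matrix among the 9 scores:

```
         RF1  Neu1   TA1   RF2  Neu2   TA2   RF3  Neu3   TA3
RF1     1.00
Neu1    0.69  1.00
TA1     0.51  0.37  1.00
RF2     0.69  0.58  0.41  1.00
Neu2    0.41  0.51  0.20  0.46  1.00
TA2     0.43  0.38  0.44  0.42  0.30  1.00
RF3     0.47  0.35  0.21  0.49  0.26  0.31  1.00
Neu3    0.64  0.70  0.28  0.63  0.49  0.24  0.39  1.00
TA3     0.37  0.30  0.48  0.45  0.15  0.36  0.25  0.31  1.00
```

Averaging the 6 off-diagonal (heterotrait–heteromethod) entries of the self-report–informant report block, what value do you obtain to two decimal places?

HTHM values (method 1 × method 3): 0.64, 0.37, 0.35, 0.30, 0.21, 0.28; mean = 2.15/6 = 0.36.

0.36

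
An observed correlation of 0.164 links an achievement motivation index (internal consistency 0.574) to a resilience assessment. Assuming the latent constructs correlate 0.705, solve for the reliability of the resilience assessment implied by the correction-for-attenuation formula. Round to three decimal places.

r_true = r_obs / √(r_xx · r_yy) ⇒ 0.705 = 0.164 / √(0.574 · r_yy).
√(0.574 · r_yy) = 0.164 / 0.705 = 0.2326; 0.574 · r_yy = 0.0541; r_yy = 0.0541 / 0.574 ≈ 0.094.

0.094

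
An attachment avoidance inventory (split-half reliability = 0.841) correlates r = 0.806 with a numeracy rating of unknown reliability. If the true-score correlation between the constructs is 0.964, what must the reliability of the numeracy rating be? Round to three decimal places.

r_true = r_obs / √(r_xx · r_yy) ⇒ 0.964 = 0.806 / √(0.841 · r_yy).
√(0.841 · r_yy) = 0.806 / 0.964 = 0.8361; 0.841 · r_yy = 0.6991; r_yy = 0.6991 / 0.841 ≈ 0.831.

0.831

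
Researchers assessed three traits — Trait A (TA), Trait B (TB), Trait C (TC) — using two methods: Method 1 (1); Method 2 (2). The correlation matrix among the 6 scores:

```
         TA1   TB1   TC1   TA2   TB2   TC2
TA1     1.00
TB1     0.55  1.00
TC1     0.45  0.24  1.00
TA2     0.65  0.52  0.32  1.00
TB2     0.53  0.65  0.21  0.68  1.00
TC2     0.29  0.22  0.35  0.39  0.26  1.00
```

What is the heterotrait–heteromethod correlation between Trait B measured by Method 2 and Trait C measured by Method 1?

Different traits and methods: r(TB2, TC1) = 0.21.

0.21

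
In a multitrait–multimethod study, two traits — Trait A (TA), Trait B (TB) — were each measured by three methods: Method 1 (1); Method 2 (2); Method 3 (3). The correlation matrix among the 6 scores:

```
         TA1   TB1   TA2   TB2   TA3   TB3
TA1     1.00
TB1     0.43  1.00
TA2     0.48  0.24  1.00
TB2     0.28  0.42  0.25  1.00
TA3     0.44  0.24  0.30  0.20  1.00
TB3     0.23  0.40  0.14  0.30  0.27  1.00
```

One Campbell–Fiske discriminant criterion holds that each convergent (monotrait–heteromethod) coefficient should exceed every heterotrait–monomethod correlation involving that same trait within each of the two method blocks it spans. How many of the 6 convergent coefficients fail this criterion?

Convergent coefficients and their comparison sets:
TA (methods 1·2): 0.48 vs {0.43, 0.25} → pass.
TA (methods 1·3): 0.44 vs {0.43, 0.27} → pass.
TA (methods 2·3): 0.30 vs {0.25, 0.27} → pass.
TB (methods 1·2): 0.42 vs {0.43, 0.25} → fail.
TB (methods 1·3): 0.40 vs {0.43, 0.27} → fail.
TB (methods 2·3): 0.30 vs {0.25, 0.27} → pass.
2 of 6 fail.

2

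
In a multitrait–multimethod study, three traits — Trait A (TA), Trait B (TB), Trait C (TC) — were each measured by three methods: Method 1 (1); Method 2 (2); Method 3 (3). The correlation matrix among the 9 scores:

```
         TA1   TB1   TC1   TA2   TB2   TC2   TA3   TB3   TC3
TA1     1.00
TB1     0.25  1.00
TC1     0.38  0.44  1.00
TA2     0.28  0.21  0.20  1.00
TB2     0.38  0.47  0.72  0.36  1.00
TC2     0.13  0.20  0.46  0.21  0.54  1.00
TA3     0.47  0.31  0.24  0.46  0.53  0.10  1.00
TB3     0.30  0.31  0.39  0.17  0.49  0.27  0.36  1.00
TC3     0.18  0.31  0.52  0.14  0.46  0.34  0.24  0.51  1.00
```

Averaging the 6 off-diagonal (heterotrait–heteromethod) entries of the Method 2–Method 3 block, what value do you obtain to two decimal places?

HTHM values (method 2 × method 3): 0.17, 0.14, 0.53, 0.46, 0.10, 0.27; mean = 1.67/6 = 0.28.

0.28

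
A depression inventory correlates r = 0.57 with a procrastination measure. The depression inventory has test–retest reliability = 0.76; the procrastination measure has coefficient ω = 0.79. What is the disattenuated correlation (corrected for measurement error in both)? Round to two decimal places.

0.74

r_true = r_obs / √(r_xx · r_yy) = 0.57 / √(0.76 × 0.79) = 0.57 / √0.6004 = 0.57 / 0.7749 ≈ 0.74.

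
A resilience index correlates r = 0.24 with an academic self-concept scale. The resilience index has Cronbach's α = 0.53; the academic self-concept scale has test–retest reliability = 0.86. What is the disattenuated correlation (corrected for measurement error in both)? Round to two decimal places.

r_true = r_obs / √(r_xx · r_yy) = 0.24 / √(0.53 × 0.86) = 0.24 / √0.4558 = 0.24 / 0.6751 ≈ 0.36.

0.36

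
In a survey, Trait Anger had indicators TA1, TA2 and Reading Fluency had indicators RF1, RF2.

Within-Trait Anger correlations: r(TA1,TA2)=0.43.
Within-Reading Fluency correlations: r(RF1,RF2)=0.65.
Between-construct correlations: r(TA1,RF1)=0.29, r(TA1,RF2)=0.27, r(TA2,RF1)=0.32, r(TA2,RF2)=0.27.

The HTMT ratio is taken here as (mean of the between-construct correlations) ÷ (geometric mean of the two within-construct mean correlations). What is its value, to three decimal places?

Between-construct mean = 1.15/4 = 0.2875.
Mean within-TA = 0.43/1 = 0.4300; mean within-RF = 0.65/1 = 0.6500.
Geometric mean = √(0.4300 × 0.6500) = 0.5287.
HTMT = 0.2875 / 0.5287 = 0.544.

0.544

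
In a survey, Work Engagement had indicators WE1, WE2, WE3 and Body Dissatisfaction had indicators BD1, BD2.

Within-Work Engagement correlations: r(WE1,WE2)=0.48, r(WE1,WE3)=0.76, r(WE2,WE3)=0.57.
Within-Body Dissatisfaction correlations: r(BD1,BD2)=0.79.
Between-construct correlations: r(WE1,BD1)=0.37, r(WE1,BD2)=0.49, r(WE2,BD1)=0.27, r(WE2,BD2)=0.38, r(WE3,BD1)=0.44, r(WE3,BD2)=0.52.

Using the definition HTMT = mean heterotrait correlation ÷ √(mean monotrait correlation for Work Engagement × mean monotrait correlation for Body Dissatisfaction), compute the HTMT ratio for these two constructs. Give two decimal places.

Mean heterotrait r = 2.47/6 = 0.4117.
Mean within-WE = 1.81/3 = 0.6033; mean within-BD = 0.79/1 = 0.7900.
Geometric mean = √(0.6033 × 0.7900) = 0.6904.
HTMT = 0.4117 / 0.6904 = 0.60.

0.60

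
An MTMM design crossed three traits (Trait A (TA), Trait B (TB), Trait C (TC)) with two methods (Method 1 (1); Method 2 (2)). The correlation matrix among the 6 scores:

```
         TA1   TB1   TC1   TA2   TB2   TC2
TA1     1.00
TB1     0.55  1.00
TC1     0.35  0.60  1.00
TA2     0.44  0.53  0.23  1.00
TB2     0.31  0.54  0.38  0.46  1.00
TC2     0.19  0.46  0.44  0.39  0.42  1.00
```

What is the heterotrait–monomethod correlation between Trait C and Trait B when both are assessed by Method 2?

0.42

Different traits, same method: r(TC2, TB2) = 0.42.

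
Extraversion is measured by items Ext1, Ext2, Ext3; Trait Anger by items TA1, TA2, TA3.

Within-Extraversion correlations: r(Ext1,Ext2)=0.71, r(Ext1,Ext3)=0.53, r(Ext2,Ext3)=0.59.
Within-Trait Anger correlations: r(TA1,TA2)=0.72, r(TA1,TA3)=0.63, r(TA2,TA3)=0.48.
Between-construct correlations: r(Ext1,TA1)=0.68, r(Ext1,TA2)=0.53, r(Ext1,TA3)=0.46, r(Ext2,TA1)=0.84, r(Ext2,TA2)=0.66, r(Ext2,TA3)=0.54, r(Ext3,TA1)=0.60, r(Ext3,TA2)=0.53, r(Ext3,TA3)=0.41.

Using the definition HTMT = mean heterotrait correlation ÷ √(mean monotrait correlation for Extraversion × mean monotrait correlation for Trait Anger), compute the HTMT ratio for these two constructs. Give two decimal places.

0.96

Between-construct mean = 5.25/9 = 0.5833.
Mean within-Ext = 1.83/3 = 0.6100; mean within-TA = 1.83/3 = 0.6100.
Geometric mean = √(0.6100 × 0.6100) = 0.6100.
HTMT = 0.5833 / 0.6100 = 0.96.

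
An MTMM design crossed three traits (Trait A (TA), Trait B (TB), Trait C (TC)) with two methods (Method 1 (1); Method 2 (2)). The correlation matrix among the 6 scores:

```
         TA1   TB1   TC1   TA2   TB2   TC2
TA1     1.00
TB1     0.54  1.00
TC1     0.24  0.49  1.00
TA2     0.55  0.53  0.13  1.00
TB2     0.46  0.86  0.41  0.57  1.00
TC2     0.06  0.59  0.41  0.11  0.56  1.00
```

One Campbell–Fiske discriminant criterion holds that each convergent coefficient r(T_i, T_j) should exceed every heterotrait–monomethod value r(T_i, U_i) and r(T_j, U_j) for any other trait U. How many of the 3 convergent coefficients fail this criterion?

2

Convergent coefficients and their comparison sets:
TA (methods 1·2): 0.55 vs {0.54, 0.57, 0.24, 0.11} → fail.
TB (methods 1·2): 0.86 vs {0.54, 0.57, 0.49, 0.56} → pass.
TC (methods 1·2): 0.41 vs {0.24, 0.11, 0.49, 0.56} → fail.
2 of 3 fail.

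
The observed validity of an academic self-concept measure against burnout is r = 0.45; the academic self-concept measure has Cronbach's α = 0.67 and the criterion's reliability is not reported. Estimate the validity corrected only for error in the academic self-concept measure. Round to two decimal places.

Single correction: r_c = r_obs / √r_xx = 0.45 / √0.67 = 0.45 / 0.8185 ≈ 0.55.

0.55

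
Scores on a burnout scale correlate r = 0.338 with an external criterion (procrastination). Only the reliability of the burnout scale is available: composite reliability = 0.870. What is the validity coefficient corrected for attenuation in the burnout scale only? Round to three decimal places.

Single correction: r_c = r_obs / √r_xx = 0.338 / √0.870 = 0.338 / 0.9327 ≈ 0.362.

0.362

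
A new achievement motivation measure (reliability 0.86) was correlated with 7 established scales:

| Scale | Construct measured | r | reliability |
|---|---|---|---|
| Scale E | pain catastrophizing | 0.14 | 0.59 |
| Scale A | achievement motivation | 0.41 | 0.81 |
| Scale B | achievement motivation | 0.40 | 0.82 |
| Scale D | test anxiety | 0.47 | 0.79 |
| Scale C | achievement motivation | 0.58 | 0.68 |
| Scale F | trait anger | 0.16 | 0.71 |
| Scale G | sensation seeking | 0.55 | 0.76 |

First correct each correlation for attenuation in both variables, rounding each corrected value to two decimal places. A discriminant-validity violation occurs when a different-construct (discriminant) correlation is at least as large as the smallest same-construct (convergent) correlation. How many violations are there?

2

Disattenuated r (r / √(r_scale · r_new)):
  Scale E (disc): 0.14 / √(0.59·0.86) = 0.20
  Scale A (conv): 0.41 / √(0.81·0.86) = 0.49
  Scale B (conv): 0.40 / √(0.82·0.86) = 0.48
  Scale D (disc): 0.47 / √(0.79·0.86) = 0.57
  Scale C (conv): 0.58 / √(0.68·0.86) = 0.76
  Scale F (disc): 0.16 / √(0.71·0.86) = 0.20
  Scale G (disc): 0.55 / √(0.76·0.86) = 0.68
Smallest convergent = 0.48. Discriminant values: 0.20, 0.57, 0.20, 0.68; count ≥ 0.48 → 2.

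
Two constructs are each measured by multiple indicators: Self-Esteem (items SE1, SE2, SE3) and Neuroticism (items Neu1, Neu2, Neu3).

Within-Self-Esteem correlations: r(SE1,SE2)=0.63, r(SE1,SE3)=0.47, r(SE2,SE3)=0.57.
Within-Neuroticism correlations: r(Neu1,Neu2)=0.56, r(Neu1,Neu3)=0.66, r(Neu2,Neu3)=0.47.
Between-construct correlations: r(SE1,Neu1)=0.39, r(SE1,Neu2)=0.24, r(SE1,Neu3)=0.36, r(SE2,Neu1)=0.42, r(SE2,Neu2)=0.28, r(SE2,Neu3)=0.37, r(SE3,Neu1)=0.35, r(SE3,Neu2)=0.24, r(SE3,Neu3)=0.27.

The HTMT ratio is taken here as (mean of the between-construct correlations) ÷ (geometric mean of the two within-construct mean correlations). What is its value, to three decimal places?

Mean heterotrait r = 2.92/9 = 0.3244.
Mean within-SE = 1.67/3 = 0.5567; mean within-Neu = 1.69/3 = 0.5633.
Geometric mean = √(0.5567 × 0.5633) = 0.5600.
HTMT = 0.3244 / 0.5600 = 0.579.

0.579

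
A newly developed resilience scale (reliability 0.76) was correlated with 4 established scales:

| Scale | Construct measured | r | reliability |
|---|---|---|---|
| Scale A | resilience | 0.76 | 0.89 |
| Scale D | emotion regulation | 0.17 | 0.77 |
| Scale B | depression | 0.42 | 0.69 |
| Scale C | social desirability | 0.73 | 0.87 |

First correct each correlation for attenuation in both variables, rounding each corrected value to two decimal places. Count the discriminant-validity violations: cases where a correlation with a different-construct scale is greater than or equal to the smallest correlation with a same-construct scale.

Disattenuated r (r / √(r_scale · r_new)):
  Scale A (conv): 0.76 / √(0.89·0.76) = 0.92
  Scale D (disc): 0.17 / √(0.77·0.76) = 0.22
  Scale B (disc): 0.42 / √(0.69·0.76) = 0.58
  Scale C (disc): 0.73 / √(0.87·0.76) = 0.90
Smallest convergent = 0.92. Discriminant values: 0.22, 0.58, 0.90; count ≥ 0.92 → 0.

0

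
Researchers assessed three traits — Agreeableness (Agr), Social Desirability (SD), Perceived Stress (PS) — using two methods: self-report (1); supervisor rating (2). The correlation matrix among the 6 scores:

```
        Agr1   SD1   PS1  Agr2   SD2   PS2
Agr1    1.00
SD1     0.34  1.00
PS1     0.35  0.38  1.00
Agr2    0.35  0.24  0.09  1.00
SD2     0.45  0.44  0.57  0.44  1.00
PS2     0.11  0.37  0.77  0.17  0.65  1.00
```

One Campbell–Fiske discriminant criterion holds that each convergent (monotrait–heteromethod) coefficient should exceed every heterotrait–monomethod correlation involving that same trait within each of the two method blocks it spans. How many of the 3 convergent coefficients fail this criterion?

Checking each validity diagonal entry against its comparison values:
Agr (methods 1·2): 0.35 vs {0.34, 0.44, 0.35, 0.17} → fail.
SD (methods 1·2): 0.44 vs {0.34, 0.44, 0.38, 0.65} → fail.
PS (methods 1·2): 0.77 vs {0.35, 0.17, 0.38, 0.65} → pass.
2 of 3 fail.

2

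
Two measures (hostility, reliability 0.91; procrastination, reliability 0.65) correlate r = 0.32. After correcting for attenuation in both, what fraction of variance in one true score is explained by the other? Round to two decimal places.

Disattenuated r = 0.32 / √(0.91 × 0.65) = 0.32 / 0.7691 = 0.4161.
Shared true-score variance = 0.4161² = 0.1731 ≈ 0.17.

0.17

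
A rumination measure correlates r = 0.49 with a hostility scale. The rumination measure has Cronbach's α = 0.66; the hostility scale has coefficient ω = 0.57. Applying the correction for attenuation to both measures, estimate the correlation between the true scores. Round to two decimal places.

r_true = r_obs / √(r_xx · r_yy) = 0.49 / √(0.66 × 0.57) = 0.49 / √0.3762 = 0.49 / 0.6134 ≈ 0.80.

0.80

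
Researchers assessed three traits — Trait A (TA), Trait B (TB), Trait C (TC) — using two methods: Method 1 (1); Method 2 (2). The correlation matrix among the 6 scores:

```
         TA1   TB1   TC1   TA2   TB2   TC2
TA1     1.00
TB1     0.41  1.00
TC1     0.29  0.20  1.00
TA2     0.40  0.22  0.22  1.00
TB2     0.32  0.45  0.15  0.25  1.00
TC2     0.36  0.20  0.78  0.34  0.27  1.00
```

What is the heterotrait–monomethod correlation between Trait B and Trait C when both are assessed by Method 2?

0.27

Different traits, same method: r(TB2, TC2) = 0.27.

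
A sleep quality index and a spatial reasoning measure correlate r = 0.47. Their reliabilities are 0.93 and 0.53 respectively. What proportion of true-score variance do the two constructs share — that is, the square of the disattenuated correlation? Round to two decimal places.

Disattenuated r = 0.47 / √(0.93 × 0.53) = 0.47 / 0.7021 = 0.6694.
Shared true-score variance = 0.6694² = 0.4481 ≈ 0.45.

0.45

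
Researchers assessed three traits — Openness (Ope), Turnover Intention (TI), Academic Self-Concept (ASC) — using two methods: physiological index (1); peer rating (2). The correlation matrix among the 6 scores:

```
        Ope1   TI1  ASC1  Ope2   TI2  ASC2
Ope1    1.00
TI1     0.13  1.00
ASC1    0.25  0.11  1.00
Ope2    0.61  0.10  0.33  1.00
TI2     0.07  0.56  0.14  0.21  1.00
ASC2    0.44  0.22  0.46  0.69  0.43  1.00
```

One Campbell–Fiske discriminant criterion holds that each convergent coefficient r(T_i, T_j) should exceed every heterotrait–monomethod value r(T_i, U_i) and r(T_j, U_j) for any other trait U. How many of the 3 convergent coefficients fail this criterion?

2

Convergent coefficients and their comparison sets:
Ope (methods 1·2): 0.61 vs {0.13, 0.21, 0.25, 0.69} → fail.
TI (methods 1·2): 0.56 vs {0.13, 0.21, 0.11, 0.43} → pass.
ASC (methods 1·2): 0.46 vs {0.25, 0.69, 0.11, 0.43} → fail.
2 of 3 fail.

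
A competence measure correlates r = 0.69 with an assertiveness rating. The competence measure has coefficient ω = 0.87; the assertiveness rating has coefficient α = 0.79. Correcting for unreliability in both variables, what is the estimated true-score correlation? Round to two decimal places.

r_true = r_obs / √(r_xx · r_yy) = 0.69 / √(0.87 × 0.79) = 0.69 / √0.6873 = 0.69 / 0.8290 ≈ 0.83.

0.83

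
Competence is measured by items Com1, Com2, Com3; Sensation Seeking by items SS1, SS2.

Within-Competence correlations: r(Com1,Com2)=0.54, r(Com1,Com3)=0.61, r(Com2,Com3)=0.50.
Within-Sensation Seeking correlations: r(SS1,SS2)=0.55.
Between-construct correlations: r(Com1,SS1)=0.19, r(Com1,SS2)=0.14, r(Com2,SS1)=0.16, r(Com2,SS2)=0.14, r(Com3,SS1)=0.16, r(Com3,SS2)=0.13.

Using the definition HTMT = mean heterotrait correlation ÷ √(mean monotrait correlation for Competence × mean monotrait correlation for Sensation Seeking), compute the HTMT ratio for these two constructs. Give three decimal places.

Between-construct mean = 0.92/6 = 0.1533.
Mean within-Com = 1.65/3 = 0.5500; mean within-SS = 0.55/1 = 0.5500.
Geometric mean = √(0.5500 × 0.5500) = 0.5500.
HTMT = 0.1533 / 0.5500 = 0.279.

0.279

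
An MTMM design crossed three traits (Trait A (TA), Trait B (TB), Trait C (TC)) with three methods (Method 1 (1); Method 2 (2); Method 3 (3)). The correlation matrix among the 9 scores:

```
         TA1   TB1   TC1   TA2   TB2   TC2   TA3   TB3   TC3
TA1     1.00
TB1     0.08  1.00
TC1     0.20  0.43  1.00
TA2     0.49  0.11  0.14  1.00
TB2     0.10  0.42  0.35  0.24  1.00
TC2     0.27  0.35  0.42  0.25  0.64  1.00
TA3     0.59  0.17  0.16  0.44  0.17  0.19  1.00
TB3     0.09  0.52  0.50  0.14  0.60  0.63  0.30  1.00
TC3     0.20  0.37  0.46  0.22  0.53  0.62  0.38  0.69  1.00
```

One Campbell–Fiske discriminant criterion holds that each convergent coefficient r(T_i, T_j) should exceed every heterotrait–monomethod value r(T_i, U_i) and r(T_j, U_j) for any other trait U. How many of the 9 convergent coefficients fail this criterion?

Each convergent coefficient versus the relevant comparison correlations:
TA (methods 1·2): 0.49 vs {0.08, 0.24, 0.20, 0.25} → pass.
TA (methods 1·3): 0.59 vs {0.08, 0.30, 0.20, 0.38} → pass.
TA (methods 2·3): 0.44 vs {0.24, 0.30, 0.25, 0.38} → pass.
TB (methods 1·2): 0.42 vs {0.08, 0.24, 0.43, 0.64} → fail.
TB (methods 1·3): 0.52 vs {0.08, 0.30, 0.43, 0.69} → fail.
TB (methods 2·3): 0.60 vs {0.24, 0.30, 0.64, 0.69} → fail.
TC (methods 1·2): 0.42 vs {0.20, 0.25, 0.43, 0.64} → fail.
TC (methods 1·3): 0.46 vs {0.20, 0.38, 0.43, 0.69} → fail.
TC (methods 2·3): 0.62 vs {0.25, 0.38, 0.64, 0.69} → fail.
6 of 9 fail.

6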